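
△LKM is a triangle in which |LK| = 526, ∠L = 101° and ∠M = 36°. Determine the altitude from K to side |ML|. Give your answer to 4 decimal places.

h_K ≈ 516.3359

The third angle is ∠K = 180° − ∠M − ∠L = 43.00°.
Law of sines: |KM| = |LK|·sin L/sin M ≈ 878.44.
Law of sines: |ML| = |LK|·sin K/sin M ≈ 610.31.
Area = ½·|LK|·|KM|·sin K ≈ 1.5756e+05.
The altitude from K has length 2·area/|ML| ≈ 516.34.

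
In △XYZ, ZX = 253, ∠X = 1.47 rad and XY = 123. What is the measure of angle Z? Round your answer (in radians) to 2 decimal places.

By the law of cosines, YZ² = ZX² + XY² − 2·ZX·XY·cos X = 72875, so YZ ≈ 269.95.
Law of cosines again: cos Z = (YZ² + ZX² − XY²)/(2·YZ·ZX) ≈ 0.89135, so ∠Z ≈ 0.470 rad.

0.47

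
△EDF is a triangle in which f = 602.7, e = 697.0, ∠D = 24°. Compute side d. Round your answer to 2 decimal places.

285.53

By the law of cosines, d² = f² + e² − 2·f·e·cos D = 81528, so d ≈ 285.53.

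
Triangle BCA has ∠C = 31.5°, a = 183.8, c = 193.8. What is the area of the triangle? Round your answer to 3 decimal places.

area ≈ 15607.997

Law of sines: sin A = a·sin C/c ≈ 0.49554.
Since c ≥ a, only the acute value applies: ∠A ≈ 29.71°.
Then ∠B = 180° − ∠C − ∠A ≈ 118.79°.
Law of sines gives b = c·sin B/sin C ≈ 325.05.
Area = ½·c·a·sin B ≈ 15608.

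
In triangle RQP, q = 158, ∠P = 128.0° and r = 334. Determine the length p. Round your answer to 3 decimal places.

448.887

By the law of cosines, p² = r² + q² − 2·r·q·cos P = 2.015e+05, so p ≈ 448.89.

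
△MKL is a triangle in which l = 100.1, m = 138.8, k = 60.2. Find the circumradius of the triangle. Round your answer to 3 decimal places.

R ≈ 78.457

By the law of cosines, cos M = (k² + l² − m²) / (2·k·l) ≈ -0.46643, so ∠M ≈ 117.80°.
Circumradius = m/(2 sin M) ≈ 78.457.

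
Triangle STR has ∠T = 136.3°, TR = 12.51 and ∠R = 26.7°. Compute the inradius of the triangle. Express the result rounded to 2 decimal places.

r ≈ 2.71

The third angle is ∠S = 180° − ∠T − ∠R = 17.00°.
Law of sines: RS = TR·sin T/sin S ≈ 29.561.
Law of sines: ST = TR·sin R/sin S ≈ 19.225.
Area = ½·TR·RS·sin R ≈ 83.082.
Semiperimeter s = (12.51+29.561+19.225)/2 = 30.648.
Inradius = area/s = 83.082/30.648 ≈ 2.7108.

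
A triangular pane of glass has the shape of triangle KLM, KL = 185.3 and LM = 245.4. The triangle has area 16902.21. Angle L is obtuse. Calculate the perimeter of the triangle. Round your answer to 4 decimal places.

From area = ½·KL·LM·sin L, we get sin L = 2·area/(KL·LM) ≈ 0.74340.
Taking the obtuse solution, ∠L ≈ 131.98°.
Law of cosines then gives MK ≈ 394.19.
Perimeter = 245.4 + 394.19 + 185.3 = 824.89.

824.8897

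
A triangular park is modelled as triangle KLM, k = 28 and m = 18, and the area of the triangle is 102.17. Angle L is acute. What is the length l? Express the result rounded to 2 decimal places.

13.66

From area = ½·m·k·sin L, we get sin L = 2·area/(m·k) ≈ 0.40544.
Taking the acute solution, ∠L ≈ 0.417 rad.
Law of cosines then gives l ≈ 13.659.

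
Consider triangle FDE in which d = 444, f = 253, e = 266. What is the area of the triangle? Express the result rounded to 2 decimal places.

29818.14

Semiperimeter s = (253 + 444 + 266)/2 = 481.5.
Heron's formula: area = √(481.5·228.5·37.5·215.5) ≈ 29818.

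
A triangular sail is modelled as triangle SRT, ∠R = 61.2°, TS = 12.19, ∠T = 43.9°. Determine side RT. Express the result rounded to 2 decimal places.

The third angle is ∠S = 180° − ∠R − ∠T = 74.90°.
Law of sines: RT = TS·sin S/sin R ≈ 13.43.

13.43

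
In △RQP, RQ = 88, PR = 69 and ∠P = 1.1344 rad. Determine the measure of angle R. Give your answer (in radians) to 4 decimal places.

Law of sines: sin Q = PR·sin P/RQ ≈ 0.71061.
Since RQ ≥ PR, only the acute value applies: ∠Q ≈ 0.7904 rad.
Then ∠R = π − ∠P − ∠Q ≈ 1.2168 rad.

∠R ≈ 1.2168 rad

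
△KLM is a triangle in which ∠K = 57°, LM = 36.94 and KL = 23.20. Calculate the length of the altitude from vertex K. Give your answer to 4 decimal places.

h_K ≈ 23.1948

Law of sines: sin M = KL·sin K/LM ≈ 0.52672.
Since LM ≥ KL, only the acute value applies: ∠M ≈ 31.78°.
Then ∠L = 180° − ∠K − ∠M ≈ 91.22°.
Law of sines gives MK = LM·sin L/sin K ≈ 44.036.
Area = ½·LM·KL·sin L ≈ 428.41.
The altitude from K has length 2·area/LM ≈ 23.195.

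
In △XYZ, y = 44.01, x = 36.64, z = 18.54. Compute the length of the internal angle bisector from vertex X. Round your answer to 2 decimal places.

By the law of cosines, cos X = (y² + z² − x²) / (2·y·z) ≈ 0.57487, so ∠X ≈ 54.91°.
The bisector from X has length 2·y·z·cos(∠X/2)/(y+z) ≈ 23.151.

23.15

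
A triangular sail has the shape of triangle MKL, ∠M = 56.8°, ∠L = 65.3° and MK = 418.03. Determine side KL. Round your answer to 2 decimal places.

The third angle is ∠K = 180° − ∠L − ∠M = 57.90°.
Law of sines: KL = MK·sin M/sin L ≈ 385.02.

385.02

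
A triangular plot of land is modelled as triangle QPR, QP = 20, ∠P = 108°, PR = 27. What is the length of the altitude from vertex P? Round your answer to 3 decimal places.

h_P ≈ 13.428

By the law of cosines, RQ² = QP² + PR² − 2·QP·PR·cos P = 1462.7, so RQ ≈ 38.246.
Area = ½·QP·PR·sin P ≈ 256.79.
The altitude from P has length 2·area/RQ ≈ 13.428.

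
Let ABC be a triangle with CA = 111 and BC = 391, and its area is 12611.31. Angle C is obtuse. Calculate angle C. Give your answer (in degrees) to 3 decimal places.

From area = ½·BC·CA·sin C, we get sin C = 2·area/(BC·CA) ≈ 0.58115.
Taking the obtuse solution, ∠C ≈ 144.47°.

∠C ≈ 144.468°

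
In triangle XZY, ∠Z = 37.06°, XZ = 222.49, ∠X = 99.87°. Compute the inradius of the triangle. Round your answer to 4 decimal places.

The third angle is ∠Y = 180° − ∠X − ∠Z = 43.07°.
Law of sines: ZY = XZ·sin X/sin Y ≈ 320.98.
Law of sines: YX = XZ·sin Z/sin Y ≈ 196.35.
Area = ½·XZ·ZY·sin Z ≈ 21519.
Semiperimeter s = (320.98+196.35+222.49)/2 = 369.91.
Inradius = area/s = 21519/369.91 ≈ 58.175.

58.1745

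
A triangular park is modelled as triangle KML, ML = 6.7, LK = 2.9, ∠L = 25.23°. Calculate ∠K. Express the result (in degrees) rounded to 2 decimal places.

∠K ≈ 137.90°

By the law of cosines, KM² = ML² + LK² − 2·ML·LK·cos L = 18.147, so KM ≈ 4.2599.
Law of cosines again: cos K = (LK² + KM² − ML²)/(2·LK·KM) ≈ -0.74199, so ∠K ≈ 137.90°.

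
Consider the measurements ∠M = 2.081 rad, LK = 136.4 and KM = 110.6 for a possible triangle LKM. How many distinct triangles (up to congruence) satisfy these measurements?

1

KM·sin M = 110.6·sin(2.081 rad) ≈ 96.51.
Since ∠M is not acute, a triangle exists only if LK > KM; here LK > KM, so there is exactly one triangle.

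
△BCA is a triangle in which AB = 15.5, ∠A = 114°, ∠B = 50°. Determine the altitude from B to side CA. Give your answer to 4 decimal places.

The third angle is ∠C = 180° − ∠A − ∠B = 16.00°.
Law of sines: CA = AB·sin B/sin C ≈ 43.077.
Law of sines: BC = AB·sin A/sin C ≈ 51.372.
Area = ½·AB·CA·sin A ≈ 304.99.
The altitude from B has length 2·area/CA ≈ 14.16.

h_B ≈ 14.1600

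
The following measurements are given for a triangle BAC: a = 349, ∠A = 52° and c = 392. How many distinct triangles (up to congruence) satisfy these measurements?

c·sin A = 392·sin(52°) ≈ 308.9.
Since c sin A < a < c (308.9 < 349 < 392), two triangles exist.

2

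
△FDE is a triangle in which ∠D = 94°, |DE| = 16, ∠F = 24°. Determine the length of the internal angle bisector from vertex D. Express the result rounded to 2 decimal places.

The third angle is ∠E = 180° − ∠F − ∠D = 62.00°.
Law of sines: |EF| = |DE|·sin D/sin F ≈ 39.242.
Law of sines: |FD| = |DE|·sin E/sin F ≈ 34.733.
The bisector from D has length 2·|FD|·|DE|·cos(∠D/2)/(|FD|+|DE|) ≈ 14.941.

14.94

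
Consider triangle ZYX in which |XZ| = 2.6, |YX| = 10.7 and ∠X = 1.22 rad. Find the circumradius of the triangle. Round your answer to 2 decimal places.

R ≈ 5.38

By the law of cosines, |ZY|² = |YX|² + |XZ|² − 2·|YX|·|XZ|·cos X = 102.13, so |ZY| ≈ 10.106.
Area = ½·|YX|·|XZ|·sin X ≈ 13.063.
Circumradius = |ZY|/(2 sin X) ≈ 5.3806.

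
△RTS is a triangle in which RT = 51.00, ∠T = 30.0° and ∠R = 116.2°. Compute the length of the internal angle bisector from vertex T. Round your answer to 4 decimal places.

The third angle is ∠S = 180° − ∠R − ∠T = 33.80°.
Law of sines: TS = RT·sin R/sin S ≈ 82.259.
Law of sines: SR = RT·sin T/sin S ≈ 45.839.
The bisector from T has length 2·RT·TS·cos(∠T/2)/(RT+TS) ≈ 60.818.

t_T ≈ 60.8177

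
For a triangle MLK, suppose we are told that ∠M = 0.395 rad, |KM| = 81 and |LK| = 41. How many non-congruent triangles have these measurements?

|KM|·sin M = 81·sin(0.395 rad) ≈ 31.17.
Since |KM| sin M < |LK| < |KM| (31.17 < 41 < 81), two triangles exist.

2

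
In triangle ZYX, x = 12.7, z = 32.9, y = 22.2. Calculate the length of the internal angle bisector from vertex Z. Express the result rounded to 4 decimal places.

By the law of cosines, cos Z = (y² + x² − z²) / (2·y·x) ≈ -0.75952, so ∠Z ≈ 2.433 rad.
The bisector from Z has length 2·y·x·cos(∠Z/2)/(y+x) ≈ 5.6025.

5.6025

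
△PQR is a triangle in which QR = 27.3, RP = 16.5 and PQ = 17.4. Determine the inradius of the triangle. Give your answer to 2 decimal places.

Semiperimeter s = (27.3 + 16.5 + 17.4)/2 = 30.6.
Heron's formula: area = √(30.6·3.3·14.1·13.2) ≈ 137.09.
Inradius = area/s = 137.09/30.6 ≈ 4.4802.

4.48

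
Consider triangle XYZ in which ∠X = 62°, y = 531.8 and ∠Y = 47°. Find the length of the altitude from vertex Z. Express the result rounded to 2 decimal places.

469.55

The third angle is ∠Z = 180° − ∠X − ∠Y = 71.00°.
Law of sines: x = y·sin X/sin Y ≈ 642.03.
Law of sines: z = y·sin Z/sin Y ≈ 687.53.
Area = ½·y·x·sin Z ≈ 1.6142e+05.
The altitude from Z has length 2·area/z ≈ 469.55.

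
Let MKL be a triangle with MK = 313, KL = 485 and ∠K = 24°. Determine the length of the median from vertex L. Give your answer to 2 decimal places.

m_L ≈ 347.90

By the law of cosines, LM² = MK² + KL² − 2·MK·KL·cos K = 55832, so LM ≈ 236.29.
Median from L: ½√(2·KL² + 2·LM² − MK²) ≈ 347.9.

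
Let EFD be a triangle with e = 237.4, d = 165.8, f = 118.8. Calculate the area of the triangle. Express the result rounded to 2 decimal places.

Semiperimeter s = (237.4 + 118.8 + 165.8)/2 = 261.
Heron's formula: area = √(261·23.6·142.2·95.2) ≈ 9131.6.

9131.55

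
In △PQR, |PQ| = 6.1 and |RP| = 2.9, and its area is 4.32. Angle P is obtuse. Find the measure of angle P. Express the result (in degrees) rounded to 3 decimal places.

∠P ≈ 150.764°

From area = ½·|RP|·|PQ|·sin P, we get sin P = 2·area/(|RP|·|PQ|) ≈ 0.48841.
Taking the obtuse solution, ∠P ≈ 150.76°.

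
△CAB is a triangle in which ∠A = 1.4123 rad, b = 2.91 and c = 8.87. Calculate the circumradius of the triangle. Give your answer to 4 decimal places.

4.5004

By the law of cosines, a² = b² + c² − 2·b·c·cos A = 78.997, so a ≈ 8.888.
Area = ½·b·c·sin A ≈ 12.744.
Circumradius = a/(2 sin A) ≈ 4.5004.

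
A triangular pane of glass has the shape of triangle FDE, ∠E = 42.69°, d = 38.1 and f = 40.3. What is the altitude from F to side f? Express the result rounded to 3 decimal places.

By the law of cosines, e² = f² + d² − 2·f·d·cos E = 818.52, so e ≈ 28.61.
Area = ½·f·d·sin E ≈ 520.53.
The altitude from F has length 2·area/f ≈ 25.833.

25.833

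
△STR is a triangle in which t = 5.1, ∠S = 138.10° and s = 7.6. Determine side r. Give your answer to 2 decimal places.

Law of sines: sin T = t·sin S/s ≈ 0.44815.
Since s ≥ t, only the acute value applies: ∠T ≈ 26.63°.
Then ∠R = 180° − ∠S − ∠T ≈ 15.27°.
Law of sines gives r = s·sin R/sin S ≈ 2.9981.

3.00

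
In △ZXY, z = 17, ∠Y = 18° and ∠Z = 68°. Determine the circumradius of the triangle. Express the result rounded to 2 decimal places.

9.17

The third angle is ∠X = 180° − ∠Y − ∠Z = 94.00°.
Law of sines: x = z·sin X/sin Z ≈ 18.29.
Law of sines: y = z·sin Y/sin Z ≈ 5.6659.
Circumradius = z/(2 sin Z) ≈ 9.1675.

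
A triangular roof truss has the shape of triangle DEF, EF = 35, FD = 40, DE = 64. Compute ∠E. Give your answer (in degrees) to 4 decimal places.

By the law of cosines, cos E = (DE² + EF² − FD²) / (2·DE·EF) ≈ 0.83058, so ∠E ≈ 33.84°.

33.8416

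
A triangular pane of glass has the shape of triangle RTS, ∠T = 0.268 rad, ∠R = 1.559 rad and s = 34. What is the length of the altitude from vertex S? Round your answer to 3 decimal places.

The third angle is ∠S = π − ∠R − ∠T = 1.315 rad.
Law of sines: r = s·sin R/sin S ≈ 35.145.
Law of sines: t = s·sin T/sin S ≈ 9.3071.
Area = ½·s·r·sin T ≈ 158.21.
The altitude from S has length 2·area/s ≈ 9.3065.

h_S ≈ 9.306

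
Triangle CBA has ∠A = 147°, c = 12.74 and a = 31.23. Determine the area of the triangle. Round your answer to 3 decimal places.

area ≈ 68.571

Law of sines: sin C = c·sin A/a ≈ 0.22218.
Since a ≥ c, only the acute value applies: ∠C ≈ 12.84°.
Then ∠B = 180° − ∠A − ∠C ≈ 20.16°.
Law of sines gives b = a·sin B/sin A ≈ 19.765.
Area = ½·a·c·sin B ≈ 68.571.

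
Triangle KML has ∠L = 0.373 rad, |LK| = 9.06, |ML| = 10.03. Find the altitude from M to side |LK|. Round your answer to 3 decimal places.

By the law of cosines, |KM|² = |ML|² + |LK|² − 2·|ML|·|LK|·cos L = 13.438, so |KM| ≈ 3.6658.
Area = ½·|ML|·|LK|·sin L ≈ 16.557.
The altitude from M has length 2·area/|LK| ≈ 3.655.

h_M ≈ 3.655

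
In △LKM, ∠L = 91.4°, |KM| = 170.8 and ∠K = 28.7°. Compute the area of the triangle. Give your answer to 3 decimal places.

area ≈ 6061.930

The third angle is ∠M = 180° − ∠L − ∠K = 59.90°.
Law of sines: |ML| = |KM|·sin K/sin L ≈ 82.047.
Law of sines: |LK| = |KM|·sin M/sin L ≈ 147.81.
Area = ½·|KM|·|ML|·sin M ≈ 6061.9.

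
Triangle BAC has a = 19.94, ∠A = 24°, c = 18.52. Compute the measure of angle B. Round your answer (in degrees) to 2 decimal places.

Law of sines: sin C = c·sin A/a ≈ 0.37777.
Since a ≥ c, only the acute value applies: ∠C ≈ 22.20°.
Then ∠B = 180° − ∠A − ∠C ≈ 133.80°.

∠B ≈ 133.80°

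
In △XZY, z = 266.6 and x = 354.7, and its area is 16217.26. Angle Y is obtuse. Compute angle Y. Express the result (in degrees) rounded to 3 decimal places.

159.941

From area = ½·x·z·sin Y, we get sin Y = 2·area/(x·z) ≈ 0.34299.
Taking the obtuse solution, ∠Y ≈ 159.94°.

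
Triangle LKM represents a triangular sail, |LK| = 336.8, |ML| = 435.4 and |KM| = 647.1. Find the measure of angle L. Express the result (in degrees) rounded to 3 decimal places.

113.241

By the law of cosines, cos L = (|ML|² + |LK|² − |KM|²) / (2·|ML|·|LK|) ≈ -0.39460, so ∠L ≈ 113.24°.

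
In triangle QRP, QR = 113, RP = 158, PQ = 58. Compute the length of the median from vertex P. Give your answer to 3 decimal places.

104.746

Median from P: ½√(2·RP² + 2·PQ² − QR²) ≈ 104.75.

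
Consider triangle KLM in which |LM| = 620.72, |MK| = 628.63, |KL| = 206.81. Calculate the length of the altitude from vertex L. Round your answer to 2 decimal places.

h_L ≈ 202.53

Semiperimeter s = (620.72 + 628.63 + 206.81)/2 = 728.08.
Heron's formula: area = √(728.08·107.36·99.45·521.27) ≈ 63657.
The altitude from L has length 2·area/|MK| ≈ 202.53.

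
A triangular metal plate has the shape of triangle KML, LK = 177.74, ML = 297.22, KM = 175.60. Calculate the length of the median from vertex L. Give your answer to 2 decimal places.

m_L ≈ 228.60

Median from L: ½√(2·ML² + 2·LK² − KM²) ≈ 228.6.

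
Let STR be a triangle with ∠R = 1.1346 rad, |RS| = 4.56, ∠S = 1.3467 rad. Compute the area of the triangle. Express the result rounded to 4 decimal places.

The third angle is ∠T = π − ∠R − ∠S = 0.6603 rad.
Law of sines: |TR| = |RS|·sin S/sin T ≈ 7.2487.
Law of sines: |ST| = |RS|·sin R/sin T ≈ 6.7385.
Area = ½·|RS|·|TR|·sin R ≈ 14.98.

area ≈ 14.9795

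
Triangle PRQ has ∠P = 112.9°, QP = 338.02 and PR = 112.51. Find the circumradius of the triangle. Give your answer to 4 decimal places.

214.7329

By the law of cosines, RQ² = QP² + PR² − 2·QP·PR·cos P = 1.5651e+05, so RQ ≈ 395.62.
Area = ½·QP·PR·sin P ≈ 17517.
Circumradius = RQ/(2 sin P) ≈ 214.73.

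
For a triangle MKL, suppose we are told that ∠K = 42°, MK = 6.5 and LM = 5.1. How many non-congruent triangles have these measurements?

MK·sin K = 6.5·sin(42°) ≈ 4.349.
Since MK sin K < LM < MK (4.349 < 5.1 < 6.5), two triangles exist.

2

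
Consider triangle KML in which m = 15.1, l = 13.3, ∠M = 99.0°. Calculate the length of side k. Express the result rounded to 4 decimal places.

Law of sines: sin L = l·sin M/m ≈ 0.86995.
Since m ≥ l, only the acute value applies: ∠L ≈ 60.45°.
Then ∠K = 180° − ∠M − ∠L ≈ 20.55°.
Law of sines gives k = m·sin K/sin M ≈ 5.3658.

5.3658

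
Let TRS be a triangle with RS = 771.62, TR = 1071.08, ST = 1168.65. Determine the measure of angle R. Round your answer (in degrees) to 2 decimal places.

By the law of cosines, cos R = (TR² + RS² − ST²) / (2·TR·RS) ≈ 0.22800, so ∠R ≈ 76.82°.

∠R ≈ 76.82°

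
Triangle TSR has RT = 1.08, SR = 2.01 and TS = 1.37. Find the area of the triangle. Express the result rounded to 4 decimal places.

Semiperimeter s = (2.01 + 1.08 + 1.37)/2 = 2.23.
Heron's formula: area = √(2.23·0.22·1.15·0.86) ≈ 0.69657.

area ≈ 0.6966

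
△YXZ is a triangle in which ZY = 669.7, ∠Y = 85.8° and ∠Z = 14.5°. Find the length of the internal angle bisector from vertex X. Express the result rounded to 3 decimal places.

The third angle is ∠X = 180° − ∠Z − ∠Y = 79.70°.
Law of sines: XZ = ZY·sin Y/sin X ≈ 678.84.
Law of sines: YX = ZY·sin Z/sin X ≈ 170.43.
The bisector from X has length 2·YX·XZ·cos(∠X/2)/(YX+XZ) ≈ 209.17.

209.168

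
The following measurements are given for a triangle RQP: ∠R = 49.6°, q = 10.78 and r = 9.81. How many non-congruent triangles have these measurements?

2

q·sin R = 10.78·sin(49.6°) ≈ 8.209.
Since q sin R < r < q (8.209 < 9.81 < 10.78), two triangles exist.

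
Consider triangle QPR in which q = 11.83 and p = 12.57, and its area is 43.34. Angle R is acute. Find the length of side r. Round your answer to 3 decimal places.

From area = ½·q·p·sin R, we get sin R = 2·area/(q·p) ≈ 0.58291.
Taking the acute solution, ∠R ≈ 0.6223 rad.
Law of cosines then gives r ≈ 7.5033.

7.503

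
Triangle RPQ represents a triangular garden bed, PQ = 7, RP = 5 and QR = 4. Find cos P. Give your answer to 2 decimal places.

0.83

By the law of cosines, cos P = (RP² + PQ² − QR²) / (2·RP·PQ) ≈ 0.82857, so ∠P ≈ 34.05°.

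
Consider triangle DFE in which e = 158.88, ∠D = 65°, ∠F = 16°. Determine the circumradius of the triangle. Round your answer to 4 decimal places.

The third angle is ∠E = 180° − ∠D − ∠F = 99.00°.
Law of sines: d = e·sin D/sin E ≈ 145.79.
Law of sines: f = e·sin F/sin E ≈ 44.339.
Circumradius = e/(2 sin E) ≈ 80.43.

R ≈ 80.4302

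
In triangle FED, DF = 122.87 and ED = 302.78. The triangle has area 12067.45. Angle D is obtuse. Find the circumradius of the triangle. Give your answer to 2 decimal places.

311.54

From area = ½·ED·DF·sin D, we get sin D = 2·area/(ED·DF) ≈ 0.64874.
Taking the obtuse solution, ∠D ≈ 139.55°.
Law of cosines then gives FE ≈ 404.22.
Circumradius = FE/(2 sin D) ≈ 311.54.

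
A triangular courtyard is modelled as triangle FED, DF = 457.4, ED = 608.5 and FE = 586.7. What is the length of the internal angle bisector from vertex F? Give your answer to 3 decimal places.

t_F ≈ 420.961

By the law of cosines, cos F = (DF² + FE² − ED²) / (2·DF·FE) ≈ 0.34126, so ∠F ≈ 70.05°.
The bisector from F has length 2·DF·FE·cos(∠F/2)/(DF+FE) ≈ 420.96.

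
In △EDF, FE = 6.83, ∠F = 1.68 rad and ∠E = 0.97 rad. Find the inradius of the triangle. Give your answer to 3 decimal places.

The third angle is ∠D = π − ∠F − ∠E = 0.492 rad.
Law of sines: DF = FE·sin E/sin D ≈ 11.936.
Law of sines: ED = FE·sin F/sin D ≈ 14.383.
Area = ½·FE·DF·sin F ≈ 40.517.
Semiperimeter s = (11.936+6.83+14.383)/2 = 16.574.
Inradius = area/s = 40.517/16.574 ≈ 2.4446.

2.445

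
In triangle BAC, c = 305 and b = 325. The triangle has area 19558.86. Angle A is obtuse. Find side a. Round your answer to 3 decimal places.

From area = ½·c·b·sin A, we get sin A = 2·area/(c·b) ≈ 0.39463.
Taking the obtuse solution, ∠A ≈ 156.76°.
Law of cosines then gives a ≈ 617.1.

617.098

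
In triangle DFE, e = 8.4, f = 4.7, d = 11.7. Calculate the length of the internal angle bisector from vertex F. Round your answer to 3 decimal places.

By the law of cosines, cos F = (e² + d² − f²) / (2·e·d) ≈ 0.94302, so ∠F ≈ 19.43°.
The bisector from F has length 2·e·d·cos(∠F/2)/(e+d) ≈ 9.6388.

9.639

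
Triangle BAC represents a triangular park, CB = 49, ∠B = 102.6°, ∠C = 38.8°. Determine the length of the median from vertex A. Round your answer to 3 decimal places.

The third angle is ∠A = 180° − ∠C − ∠B = 38.60°.
Law of sines: AC = CB·sin B/sin A ≈ 76.649.
Law of sines: BA = CB·sin C/sin A ≈ 49.214.
Median from A: ½√(2·BA² + 2·AC² − CB²) ≈ 59.568.

m_A ≈ 59.568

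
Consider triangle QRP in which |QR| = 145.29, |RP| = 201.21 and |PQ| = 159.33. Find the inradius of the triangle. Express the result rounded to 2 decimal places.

45.38

Semiperimeter s = (201.21 + 159.33 + 145.29)/2 = 252.92.
Heron's formula: area = √(252.92·51.705·93.585·107.63) ≈ 11477.
Inradius = area/s = 11477/252.92 ≈ 45.377.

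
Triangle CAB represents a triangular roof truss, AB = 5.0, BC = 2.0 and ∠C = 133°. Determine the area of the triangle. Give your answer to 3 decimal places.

Law of sines: sin A = BC·sin C/AB ≈ 0.29254.
Since AB ≥ BC, only the acute value applies: ∠A ≈ 17.01°.
Then ∠B = 180° − ∠C − ∠A ≈ 29.99°.
Law of sines gives CA = AB·sin B/sin C ≈ 3.4173.
Area = ½·AB·BC·sin B ≈ 2.4992.

area ≈ 2.499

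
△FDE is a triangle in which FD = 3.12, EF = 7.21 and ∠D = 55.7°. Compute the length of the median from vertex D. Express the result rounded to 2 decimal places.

Law of sines: sin E = FD·sin D/EF ≈ 0.35748.
Since EF ≥ FD, only the acute value applies: ∠E ≈ 20.95°.
Then ∠F = 180° − ∠D − ∠E ≈ 103.35°.
Law of sines gives DE = EF·sin F/sin D ≈ 8.4918.
Median from D: ½√(2·FD² + 2·DE² − EF²) ≈ 5.2845.

5.28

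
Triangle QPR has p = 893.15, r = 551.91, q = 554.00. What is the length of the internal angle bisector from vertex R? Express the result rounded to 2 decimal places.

650.26

By the law of cosines, cos R = (q² + p² − r²) / (2·q·p) ≈ 0.80843, so ∠R ≈ 36.06°.
The bisector from R has length 2·q·p·cos(∠R/2)/(q+p) ≈ 650.26.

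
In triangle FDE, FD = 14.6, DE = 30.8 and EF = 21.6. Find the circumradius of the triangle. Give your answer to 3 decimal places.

17.025

By the law of cosines, cos F = (EF² + FD² − DE²) / (2·EF·FD) ≈ -0.42637, so ∠F ≈ 115.24°.
Circumradius = DE/(2 sin F) ≈ 17.025.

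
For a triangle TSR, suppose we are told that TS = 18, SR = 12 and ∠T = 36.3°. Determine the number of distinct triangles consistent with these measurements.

TS·sin T = 18·sin(36.3°) ≈ 10.66.
Since TS sin T < SR < TS (10.66 < 12 < 18), two triangles exist.

2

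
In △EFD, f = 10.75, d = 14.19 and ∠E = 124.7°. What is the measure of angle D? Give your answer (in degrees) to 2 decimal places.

By the law of cosines, e² = f² + d² − 2·f·d·cos E = 490.6, so e ≈ 22.149.
Law of cosines again: cos D = (e² + f² − d²)/(2·e·f) ≈ 0.85005, so ∠D ≈ 31.78°.

∠D ≈ 31.78°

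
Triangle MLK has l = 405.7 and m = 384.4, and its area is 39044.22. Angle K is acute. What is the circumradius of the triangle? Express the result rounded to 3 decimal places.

From area = ½·m·l·sin K, we get sin K = 2·area/(m·l) ≈ 0.50072.
Taking the acute solution, ∠K ≈ 30.05°.
Law of cosines then gives k ≈ 205.84.
Circumradius = k/(2 sin K) ≈ 205.54.

205.545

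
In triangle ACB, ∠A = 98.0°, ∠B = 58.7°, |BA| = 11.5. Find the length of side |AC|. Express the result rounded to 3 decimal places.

24.842

The third angle is ∠C = 180° − ∠B − ∠A = 23.30°.
Law of sines: |AC| = |BA|·sin B/sin C ≈ 24.842.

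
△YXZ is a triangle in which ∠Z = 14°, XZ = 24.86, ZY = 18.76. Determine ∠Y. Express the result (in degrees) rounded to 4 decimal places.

By the law of cosines, YX² = XZ² + ZY² − 2·XZ·ZY·cos Z = 64.917, so YX ≈ 8.0571.
Law of cosines again: cos Y = (ZY² + YX² − XZ²)/(2·ZY·YX) ≈ -0.66545, so ∠Y ≈ 131.72°.

∠Y ≈ 131.7165°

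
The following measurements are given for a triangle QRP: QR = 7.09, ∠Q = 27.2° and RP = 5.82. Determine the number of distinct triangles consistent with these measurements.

QR·sin Q = 7.09·sin(27.2°) ≈ 3.241.
Since QR sin Q < RP < QR (3.241 < 5.82 < 7.09), two triangles exist.

2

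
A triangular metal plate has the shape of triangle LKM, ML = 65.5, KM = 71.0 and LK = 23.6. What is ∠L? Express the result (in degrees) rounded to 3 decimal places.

By the law of cosines, cos L = (ML² + LK² − KM²) / (2·ML·LK) ≈ -0.06268, so ∠L ≈ 93.59°.

93.594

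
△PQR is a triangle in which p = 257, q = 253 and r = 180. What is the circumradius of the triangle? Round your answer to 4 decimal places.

136.2948

By the law of cosines, cos P = (q² + r² − p²) / (2·q·r) ≈ 0.33333, so ∠P ≈ 70.53°.
Circumradius = p/(2 sin P) ≈ 136.29.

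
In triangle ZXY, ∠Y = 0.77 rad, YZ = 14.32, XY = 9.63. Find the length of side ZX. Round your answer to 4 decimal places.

9.9899

By the law of cosines, ZX² = XY² + YZ² − 2·XY·YZ·cos Y = 99.797, so ZX ≈ 9.9899.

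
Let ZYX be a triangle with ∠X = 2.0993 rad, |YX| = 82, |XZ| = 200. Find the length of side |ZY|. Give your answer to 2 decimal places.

By the law of cosines, |ZY|² = |YX|² + |XZ|² − 2·|YX|·|XZ|·cos X = 63263, so |ZY| ≈ 251.52.

251.52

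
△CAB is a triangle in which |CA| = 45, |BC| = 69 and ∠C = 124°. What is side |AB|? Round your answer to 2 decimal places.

By the law of cosines, |AB|² = |BC|² + |CA|² − 2·|BC|·|CA|·cos C = 10259, so |AB| ≈ 101.28.

101.28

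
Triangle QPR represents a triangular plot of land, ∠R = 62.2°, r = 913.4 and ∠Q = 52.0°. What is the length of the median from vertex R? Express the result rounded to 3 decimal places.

752.325

The third angle is ∠P = 180° − ∠R − ∠Q = 65.80°.
Law of sines: q = r·sin Q/sin R ≈ 813.68.
Law of sines: p = r·sin P/sin R ≈ 941.84.
Median from R: ½√(2·q² + 2·p² − r²) ≈ 752.33.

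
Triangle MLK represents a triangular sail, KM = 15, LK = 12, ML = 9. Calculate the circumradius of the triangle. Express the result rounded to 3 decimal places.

By the law of cosines, cos M = (KM² + ML² − LK²) / (2·KM·ML) ≈ 0.60000, so ∠M ≈ 53.13°.
Circumradius = LK/(2 sin M) ≈ 7.5.

R ≈ 7.500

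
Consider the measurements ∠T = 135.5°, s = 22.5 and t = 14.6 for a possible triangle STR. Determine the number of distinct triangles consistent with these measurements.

s·sin T = 22.5·sin(135.5°) ≈ 15.77.
Since ∠T is not acute, a triangle exists only if t > s; here t ≤ s, so there is no triangle.

0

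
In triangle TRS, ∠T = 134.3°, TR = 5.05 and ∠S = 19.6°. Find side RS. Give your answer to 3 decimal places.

The third angle is ∠R = 180° − ∠S − ∠T = 26.10°.
Law of sines: RS = TR·sin T/sin S ≈ 10.774.

10.774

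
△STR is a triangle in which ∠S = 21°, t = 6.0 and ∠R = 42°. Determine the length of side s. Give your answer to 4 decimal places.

The third angle is ∠T = 180° − ∠R − ∠S = 117.00°.
Law of sines: s = t·sin S/sin T ≈ 2.4132.

2.4132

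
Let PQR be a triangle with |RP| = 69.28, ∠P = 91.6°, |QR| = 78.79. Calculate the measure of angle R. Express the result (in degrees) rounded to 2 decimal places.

26.88

Law of sines: sin Q = |RP|·sin P/|QR| ≈ 0.87896.
Since |QR| ≥ |RP|, only the acute value applies: ∠Q ≈ 61.52°.
Then ∠R = 180° − ∠P − ∠Q ≈ 26.88°.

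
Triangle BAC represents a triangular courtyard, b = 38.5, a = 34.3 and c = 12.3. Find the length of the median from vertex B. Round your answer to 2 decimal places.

Median from B: ½√(2·a² + 2·c² − b²) ≈ 17.127.

17.13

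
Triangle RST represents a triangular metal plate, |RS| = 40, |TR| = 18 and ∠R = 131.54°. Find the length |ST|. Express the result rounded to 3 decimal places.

By the law of cosines, |ST|² = |TR|² + |RS|² − 2·|TR|·|RS|·cos R = 2878.9, so |ST| ≈ 53.656.

53.656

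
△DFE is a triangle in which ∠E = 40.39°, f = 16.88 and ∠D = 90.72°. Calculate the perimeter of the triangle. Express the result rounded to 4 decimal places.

The third angle is ∠F = 180° − ∠E − ∠D = 48.89°.
Law of sines: d = f·sin D/sin F ≈ 22.402.
Law of sines: e = f·sin E/sin F ≈ 14.517.
Semiperimeter s = (22.402+16.88+14.517)/2 = 26.9.
Perimeter = 22.402 + 16.88 + 14.517 = 53.799.

perimeter ≈ 53.7992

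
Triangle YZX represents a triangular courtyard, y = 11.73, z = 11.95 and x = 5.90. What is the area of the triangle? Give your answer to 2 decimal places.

Semiperimeter s = (11.73 + 11.95 + 5.9)/2 = 14.79.
Heron's formula: area = √(14.79·3.06·2.84·8.89) ≈ 33.803.

33.80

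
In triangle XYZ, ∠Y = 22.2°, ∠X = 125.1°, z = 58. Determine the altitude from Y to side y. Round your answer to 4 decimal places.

The third angle is ∠Z = 180° − ∠X − ∠Y = 32.70°.
Law of sines: x = z·sin X/sin Z ≈ 87.836.
Law of sines: y = z·sin Y/sin Z ≈ 40.565.
Area = ½·z·x·sin Y ≈ 962.46.
The altitude from Y has length 2·area/y ≈ 47.453.

h_Y ≈ 47.4527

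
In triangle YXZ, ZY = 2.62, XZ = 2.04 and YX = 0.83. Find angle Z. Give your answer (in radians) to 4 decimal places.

∠Z ≈ 0.2575 rad

By the law of cosines, cos Z = (XZ² + ZY² − YX²) / (2·XZ·ZY) ≈ 0.96702, so ∠Z ≈ 0.2575 rad.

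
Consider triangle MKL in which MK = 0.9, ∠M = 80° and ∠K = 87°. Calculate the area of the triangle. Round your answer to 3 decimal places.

The third angle is ∠L = 180° − ∠M − ∠K = 13.00°.
Law of sines: KL = MK·sin M/sin L ≈ 3.9401.
Law of sines: LM = MK·sin K/sin L ≈ 3.9954.
Area = ½·MK·KL·sin K ≈ 1.7706.

1.771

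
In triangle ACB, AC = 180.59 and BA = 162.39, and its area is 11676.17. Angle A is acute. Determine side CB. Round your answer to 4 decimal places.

From area = ½·BA·AC·sin A, we get sin A = 2·area/(BA·AC) ≈ 0.79630.
Taking the acute solution, ∠A ≈ 52.78°.
Law of cosines then gives CB ≈ 153.31.

153.3122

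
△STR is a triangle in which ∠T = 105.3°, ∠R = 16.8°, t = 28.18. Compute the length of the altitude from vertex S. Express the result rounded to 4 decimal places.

The third angle is ∠S = 180° − ∠T − ∠R = 57.90°.
Law of sines: s = t·sin S/sin T ≈ 24.749.
Law of sines: r = t·sin R/sin T ≈ 8.4442.
Area = ½·t·s·sin R ≈ 100.79.
The altitude from S has length 2·area/s ≈ 8.1449.

8.1449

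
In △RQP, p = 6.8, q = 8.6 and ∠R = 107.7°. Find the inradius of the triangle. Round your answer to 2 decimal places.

2.00

By the law of cosines, r² = q² + p² − 2·q·p·cos R = 155.76, so r ≈ 12.48.
Area = ½·q·p·sin R ≈ 27.856.
Semiperimeter s = (12.48+8.6+6.8)/2 = 13.94.
Inradius = area/s = 27.856/13.94 ≈ 1.9982.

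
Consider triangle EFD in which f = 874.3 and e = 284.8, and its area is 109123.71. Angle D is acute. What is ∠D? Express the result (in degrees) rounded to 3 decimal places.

61.222

From area = ½·e·f·sin D, we get sin D = 2·area/(e·f) ≈ 0.87649.
Taking the acute solution, ∠D ≈ 61.22°.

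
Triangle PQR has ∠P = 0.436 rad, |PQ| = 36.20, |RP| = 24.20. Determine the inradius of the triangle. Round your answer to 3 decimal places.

4.746

By the law of cosines, |QR|² = |RP|² + |PQ|² − 2·|RP|·|PQ|·cos P = 307.91, so |QR| ≈ 17.547.
Area = ½·|RP|·|PQ|·sin P ≈ 184.98.
Semiperimeter s = (17.547+24.2+36.2)/2 = 38.974.
Inradius = area/s = 184.98/38.974 ≈ 4.7464.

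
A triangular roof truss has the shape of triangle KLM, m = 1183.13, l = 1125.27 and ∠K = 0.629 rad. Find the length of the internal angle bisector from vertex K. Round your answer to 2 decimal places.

By the law of cosines, k² = l² + m² − 2·l·m·cos K = 5.1294e+05, so k ≈ 716.2.
The bisector from K has length 2·l·m·cos(∠K/2)/(l+m) ≈ 1096.9.

1096.90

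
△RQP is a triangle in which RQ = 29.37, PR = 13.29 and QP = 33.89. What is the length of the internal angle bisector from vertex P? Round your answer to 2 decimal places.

By the law of cosines, cos P = (QP² + PR² − RQ²) / (2·QP·PR) ≈ 0.51350, so ∠P ≈ 59.10°.
The bisector from P has length 2·QP·PR·cos(∠P/2)/(QP+PR) ≈ 16.609.

t_P ≈ 16.61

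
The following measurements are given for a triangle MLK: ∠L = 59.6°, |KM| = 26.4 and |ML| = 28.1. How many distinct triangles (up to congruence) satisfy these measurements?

|ML|·sin L = 28.1·sin(59.6°) ≈ 24.24.
Since |ML| sin L < |KM| < |ML| (24.24 < 26.4 < 28.1), two triangles exist.

2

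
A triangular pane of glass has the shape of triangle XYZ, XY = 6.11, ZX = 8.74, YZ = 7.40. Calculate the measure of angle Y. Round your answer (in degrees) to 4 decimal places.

∠Y ≈ 79.9988°

By the law of cosines, cos Y = (XY² + YZ² − ZX²) / (2·XY·YZ) ≈ 0.17367, so ∠Y ≈ 80.00°.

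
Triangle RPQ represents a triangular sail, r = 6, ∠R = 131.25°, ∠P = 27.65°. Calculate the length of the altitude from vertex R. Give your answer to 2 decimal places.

The third angle is ∠Q = 180° − ∠R − ∠P = 21.10°.
Law of sines: p = r·sin P/sin R ≈ 3.7035.
Law of sines: q = r·sin Q/sin R ≈ 2.8729.
Area = ½·r·p·sin Q ≈ 3.9997.
The altitude from R has length 2·area/r ≈ 1.3332.

h_R ≈ 1.33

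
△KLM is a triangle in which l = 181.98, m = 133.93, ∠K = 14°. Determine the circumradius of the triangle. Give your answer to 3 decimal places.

By the law of cosines, k² = l² + m² − 2·l·m·cos K = 3756.7, so k ≈ 61.292.
Area = ½·l·m·sin K ≈ 2948.1.
Circumradius = k/(2 sin K) ≈ 126.68.

R ≈ 126.678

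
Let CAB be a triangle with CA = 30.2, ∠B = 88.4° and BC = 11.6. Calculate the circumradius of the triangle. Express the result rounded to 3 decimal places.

Law of sines: sin A = BC·sin B/CA ≈ 0.38396.
Since CA ≥ BC, only the acute value applies: ∠A ≈ 22.58°.
Then ∠C = 180° − ∠B − ∠A ≈ 69.02°.
Law of sines gives AB = CA·sin C/sin B ≈ 28.209.
Circumradius = CA/(2 sin B) ≈ 15.106.

R ≈ 15.106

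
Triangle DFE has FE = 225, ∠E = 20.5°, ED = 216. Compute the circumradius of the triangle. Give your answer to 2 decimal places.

By the law of cosines, DF² = FE² + ED² − 2·FE·ED·cos E = 6236.5, so DF ≈ 78.971.
Area = ½·FE·ED·sin E ≈ 8510.
Circumradius = DF/(2 sin E) ≈ 112.75.

R ≈ 112.75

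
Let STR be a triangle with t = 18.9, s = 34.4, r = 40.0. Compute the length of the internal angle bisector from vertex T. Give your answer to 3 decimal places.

By the law of cosines, cos T = (r² + s² − t²) / (2·r·s) ≈ 0.88160, so ∠T ≈ 0.492 rad.
The bisector from T has length 2·r·s·cos(∠T/2)/(r+s) ≈ 35.878.

t_T ≈ 35.878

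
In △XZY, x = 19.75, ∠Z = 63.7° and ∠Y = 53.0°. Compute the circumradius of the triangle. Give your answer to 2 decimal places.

11.05

The third angle is ∠X = 180° − ∠Z − ∠Y = 63.30°.
Law of sines: z = x·sin Z/sin X ≈ 19.819.
Law of sines: y = x·sin Y/sin X ≈ 17.656.
Circumradius = x/(2 sin X) ≈ 11.054.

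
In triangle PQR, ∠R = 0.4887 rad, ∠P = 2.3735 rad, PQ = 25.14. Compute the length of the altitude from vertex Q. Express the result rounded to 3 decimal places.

17.466

The third angle is ∠Q = π − ∠R − ∠P = 0.2794 rad.
Law of sines: QR = PQ·sin P/sin R ≈ 37.204.
Law of sines: RP = PQ·sin Q/sin R ≈ 14.767.
Area = ½·PQ·QR·sin Q ≈ 128.97.
The altitude from Q has length 2·area/RP ≈ 17.466.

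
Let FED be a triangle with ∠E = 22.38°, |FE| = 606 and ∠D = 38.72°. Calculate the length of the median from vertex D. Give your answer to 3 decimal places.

579.572

The third angle is ∠F = 180° − ∠E − ∠D = 118.90°.
Law of sines: |ED| = |FE|·sin F/sin D ≈ 848.15.
Law of sines: |DF| = |FE|·sin E/sin D ≈ 368.87.
Median from D: ½√(2·|ED|² + 2·|DF|² − |FE|²) ≈ 579.57.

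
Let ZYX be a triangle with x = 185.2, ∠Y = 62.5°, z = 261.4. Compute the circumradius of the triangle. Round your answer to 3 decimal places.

By the law of cosines, y² = x² + z² − 2·x·z·cos Y = 57921, so y ≈ 240.67.
Area = ½·x·z·sin Y ≈ 21471.
Circumradius = y/(2 sin Y) ≈ 135.66.

R ≈ 135.663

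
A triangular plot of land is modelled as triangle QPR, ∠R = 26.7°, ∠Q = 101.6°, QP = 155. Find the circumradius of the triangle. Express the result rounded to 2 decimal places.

The third angle is ∠P = 180° − ∠R − ∠Q = 51.70°.
Law of sines: PR = QP·sin Q/sin R ≈ 337.92.
Law of sines: RQ = QP·sin P/sin R ≈ 270.72.
Circumradius = QP/(2 sin R) ≈ 172.48.

172.48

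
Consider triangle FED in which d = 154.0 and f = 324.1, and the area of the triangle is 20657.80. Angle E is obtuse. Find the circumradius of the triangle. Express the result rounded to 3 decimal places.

R ≈ 259.635

From area = ½·d·f·sin E, we get sin E = 2·area/(d·f) ≈ 0.82778.
Taking the obtuse solution, ∠E ≈ 124.13°.
Law of cosines then gives e ≈ 429.84.
Circumradius = e/(2 sin E) ≈ 259.63.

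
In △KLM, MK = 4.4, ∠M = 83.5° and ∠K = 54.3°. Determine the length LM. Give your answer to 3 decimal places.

The third angle is ∠L = 180° − ∠M − ∠K = 42.20°.
Law of sines: LM = MK·sin K/sin L ≈ 5.3194.

5.319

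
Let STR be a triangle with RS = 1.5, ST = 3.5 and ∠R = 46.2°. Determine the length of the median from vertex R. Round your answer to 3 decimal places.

Law of sines: sin T = RS·sin R/ST ≈ 0.30933.
Since ST ≥ RS, only the acute value applies: ∠T ≈ 18.02°.
Then ∠S = 180° − ∠R − ∠T ≈ 115.78°.
Law of sines gives TR = ST·sin S/sin R ≈ 4.3666.
Median from R: ½√(2·TR² + 2·RS² − ST²) ≈ 2.7561.

m_R ≈ 2.756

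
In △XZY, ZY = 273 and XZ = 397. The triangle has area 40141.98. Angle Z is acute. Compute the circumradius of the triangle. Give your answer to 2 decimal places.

198.55

From area = ½·XZ·ZY·sin Z, we get sin Z = 2·area/(XZ·ZY) ≈ 0.74076.
Taking the acute solution, ∠Z ≈ 47.80°.
Law of cosines then gives YX ≈ 294.15.
Circumradius = YX/(2 sin Z) ≈ 198.55.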